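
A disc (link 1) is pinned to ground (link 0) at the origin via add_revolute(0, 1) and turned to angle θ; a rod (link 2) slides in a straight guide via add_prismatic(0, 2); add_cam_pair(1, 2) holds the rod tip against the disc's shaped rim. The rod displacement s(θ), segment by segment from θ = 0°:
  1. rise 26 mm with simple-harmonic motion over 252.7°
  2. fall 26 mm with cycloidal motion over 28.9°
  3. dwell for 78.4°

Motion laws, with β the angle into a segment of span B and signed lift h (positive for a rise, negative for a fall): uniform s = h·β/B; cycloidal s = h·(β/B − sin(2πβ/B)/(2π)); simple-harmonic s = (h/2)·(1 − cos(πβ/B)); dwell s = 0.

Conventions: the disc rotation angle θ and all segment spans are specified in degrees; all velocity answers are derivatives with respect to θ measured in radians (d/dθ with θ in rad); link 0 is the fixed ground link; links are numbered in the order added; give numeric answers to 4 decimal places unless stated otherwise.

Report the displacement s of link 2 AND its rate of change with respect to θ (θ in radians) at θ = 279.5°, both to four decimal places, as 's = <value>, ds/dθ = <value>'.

segment 1 (0° to 252.7°, simple-harmonic, h = 26) is passed completely: s = 0.0000 + (26) = 26.0000
θ = 279.5° falls in segment 2 (252.7° to 281.6°, cycloidal, h = -26): β = 279.5 − 252.7 = 26.8°, B = 28.9°; Δs = -26·(0.9273 − sin(2π·0.9273)/(2π)) = -25.9350; s = 26.0000 − 25.9350 = 0.0650
velocity in seg [252.7°–281.6°] (cycloidal), θ in radians: β = 26.8° = 0.4677 rad, B = 28.9° = 0.5044 rad; ds/dθ = (h/B)(1 − cos(2πβ/B)) = ((-26)/0.5044)(1 − cos(2π·0.9273)) = -5.279752 mm/rad

s = 0.0650, ds/dθ = -5.2798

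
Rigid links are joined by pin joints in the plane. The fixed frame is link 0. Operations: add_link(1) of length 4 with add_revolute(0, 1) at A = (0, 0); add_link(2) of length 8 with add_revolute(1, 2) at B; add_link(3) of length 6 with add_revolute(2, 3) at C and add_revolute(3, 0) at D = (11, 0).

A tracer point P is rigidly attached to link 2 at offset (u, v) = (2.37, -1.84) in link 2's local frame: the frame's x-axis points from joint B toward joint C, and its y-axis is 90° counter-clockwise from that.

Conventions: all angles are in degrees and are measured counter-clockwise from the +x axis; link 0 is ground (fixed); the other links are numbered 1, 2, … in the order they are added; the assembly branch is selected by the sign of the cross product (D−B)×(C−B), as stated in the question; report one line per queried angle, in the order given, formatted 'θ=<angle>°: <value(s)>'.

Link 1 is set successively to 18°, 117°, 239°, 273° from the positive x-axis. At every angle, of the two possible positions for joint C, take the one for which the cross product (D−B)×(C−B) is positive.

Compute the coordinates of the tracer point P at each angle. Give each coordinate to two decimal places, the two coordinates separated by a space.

A=(0,0), D=(11.00,0)
θ=18°: B = A + 4.00·(cos18°, sin18°) = (3.8042, 1.2361)
θ=18°: |BD| = 7.3012
θ=18°: circle(B,8.00) ∩ circle(D,6.00): a=5.5681, h=5.7443
θ=18°:   candidates: C₊=(10.2644,5.9547) cross=41.940; C₋=(8.3194,-5.3679) cross=-41.940
θ=18°:   branch + wants cross > 0 → take C=(10.2644,5.9547) (cross=41.940)
θ=18°: ex = (C−B)/|BC| = (0.8075,0.5898); ey = (-0.5898,0.8075)
θ=18°: P = B + 2.37·ex + -1.84·ey = (6.8034,1.1481)
θ=117°: B = A + 4.00·(cos117°, sin117°) = (-1.8160, 3.5640)
θ=117°: |BD| = 13.3023
θ=117°: circle(B,8.00) ∩ circle(D,6.00): a=7.7036, h=2.1574
θ=117°:   candidates: C₊=(6.1840,3.5786) cross=28.699; C₋=(5.0280,-0.5785) cross=-28.699
θ=117°:   branch + wants cross > 0 → take C=(6.1840,3.5786) (cross=28.699)
θ=117°: ex = (C−B)/|BC| = (1.0000,0.0018); ey = (-0.0018,1.0000)
θ=117°: P = B + 2.37·ex + -1.84·ey = (0.5574,1.7283)
θ=239°: B = A + 4.00·(cos239°, sin239°) = (-2.0602, -3.4287)
θ=239°: |BD| = 13.5027
θ=239°: circle(B,8.00) ∩ circle(D,6.00): a=7.7882, h=1.8287
θ=239°:   candidates: C₊=(5.0084,0.3177) cross=24.692; C₋=(5.9371,-3.2198) cross=-24.692
θ=239°:   branch + wants cross > 0 → take C=(5.0084,0.3177) (cross=24.692)
θ=239°: ex = (C−B)/|BC| = (0.8836,0.4683); ey = (-0.4683,0.8836)
θ=239°: P = B + 2.37·ex + -1.84·ey = (0.8956,-3.9446)
θ=273°: B = A + 4.00·(cos273°, sin273°) = (0.2093, -3.9945)
θ=273°: |BD| = 11.5063
θ=273°: circle(B,8.00) ∩ circle(D,6.00): a=6.9699, h=3.9270
θ=273°:   candidates: C₊=(5.3824,2.1079) cross=45.185; C₋=(8.1090,-5.2576) cross=-45.185
θ=273°:   branch + wants cross > 0 → take C=(5.3824,2.1079) (cross=45.185)
θ=273°: ex = (C−B)/|BC| = (0.6466,0.7628); ey = (-0.7628,0.6466)
θ=273°: P = B + 2.37·ex + -1.84·ey = (3.1454,-3.3765)

θ=18°: 6.80 1.15
θ=117°: 0.56 1.73
θ=239°: 0.90 -3.94
θ=273°: 3.15 -3.38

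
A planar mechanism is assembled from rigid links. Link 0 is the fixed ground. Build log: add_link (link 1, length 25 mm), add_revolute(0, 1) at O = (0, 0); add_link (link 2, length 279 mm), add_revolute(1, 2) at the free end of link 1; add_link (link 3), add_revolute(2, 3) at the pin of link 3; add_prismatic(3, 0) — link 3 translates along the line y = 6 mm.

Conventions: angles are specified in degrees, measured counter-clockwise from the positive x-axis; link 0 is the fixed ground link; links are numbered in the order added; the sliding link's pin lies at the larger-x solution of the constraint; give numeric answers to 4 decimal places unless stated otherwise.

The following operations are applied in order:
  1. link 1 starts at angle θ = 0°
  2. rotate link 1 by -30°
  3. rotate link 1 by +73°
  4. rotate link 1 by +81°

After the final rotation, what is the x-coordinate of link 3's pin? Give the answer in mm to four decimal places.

geometry: r = 25 mm, L = 279 mm, e = 6 mm; θ starts at 0°
rotate link 1 by -30°: θ ← 0° -30° = -30°
rotate link 1 by +73°: θ ← -30° +73° = 43°
rotate link 1 by +81°: θ ← 43° +81° = 124°
crank pin P = (r cos θ, r sin θ) = (-13.979823, 20.725939)
h = r sin θ − e = 20.725939 − 6 = 14.725939
x = r cos θ + √(L² − h²) = -13.979823 + 278.611103 = 264.631280

264.6313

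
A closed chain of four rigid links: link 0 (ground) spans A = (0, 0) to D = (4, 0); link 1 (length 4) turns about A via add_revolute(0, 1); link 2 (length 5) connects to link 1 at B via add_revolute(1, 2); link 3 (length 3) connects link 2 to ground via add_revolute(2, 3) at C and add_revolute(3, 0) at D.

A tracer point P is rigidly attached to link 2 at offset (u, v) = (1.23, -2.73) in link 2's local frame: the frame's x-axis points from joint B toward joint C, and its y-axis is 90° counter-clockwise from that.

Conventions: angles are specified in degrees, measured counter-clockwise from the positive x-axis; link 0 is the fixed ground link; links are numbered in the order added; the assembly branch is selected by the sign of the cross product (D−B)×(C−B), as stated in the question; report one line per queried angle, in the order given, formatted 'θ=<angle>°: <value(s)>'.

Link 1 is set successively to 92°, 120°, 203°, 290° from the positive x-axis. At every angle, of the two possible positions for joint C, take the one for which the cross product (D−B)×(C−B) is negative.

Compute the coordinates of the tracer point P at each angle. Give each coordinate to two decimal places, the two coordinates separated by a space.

A=(0,0), D=(4.00,0)
θ=92°: B = A + 4.00·(cos92°, sin92°) = (-0.1396, 3.9976)
θ=92°: |BD| = 5.7547
θ=92°: circle(B,5.00) ∩ circle(D,3.00): a=4.2675, h=2.6054
θ=92°:   candidates: C₊=(4.7401,2.9073) cross=14.993; C₋=(1.1203,-0.8411) cross=-14.993
θ=92°:   branch - wants cross < 0 → take C=(1.1203,-0.8411) (cross=-14.993)
θ=92°: ex = (C−B)/|BC| = (0.2520,-0.9677); ey = (0.9677,0.2520)
θ=92°: P = B + 1.23·ex + -2.73·ey = (-2.4716,2.1193)
θ=120°: B = A + 4.00·(cos120°, sin120°) = (-2.0000, 3.4641)
θ=120°: |BD| = 6.9282
θ=120°: circle(B,5.00) ∩ circle(D,3.00): a=4.6188, h=1.9149
θ=120°:   candidates: C₊=(2.9574,2.8130) cross=13.266; C₋=(1.0426,-0.5036) cross=-13.266
θ=120°:   branch - wants cross < 0 → take C=(1.0426,-0.5036) (cross=-13.266)
θ=120°: ex = (C−B)/|BC| = (0.6085,-0.7935); ey = (0.7935,0.6085)
θ=120°: P = B + 1.23·ex + -2.73·ey = (-3.4179,0.8268)
θ=203°: B = A + 4.00·(cos203°, sin203°) = (-3.6820, -1.5629)
θ=203°: |BD| = 7.8394
θ=203°: circle(B,5.00) ∩ circle(D,3.00): a=4.9402, h=0.7711
θ=203°:   candidates: C₊=(1.0053,0.1776) cross=6.045; C₋=(1.3127,-1.3336) cross=-6.045
θ=203°:   branch - wants cross < 0 → take C=(1.3127,-1.3336) (cross=-6.045)
θ=203°: ex = (C−B)/|BC| = (0.9989,0.0459); ey = (-0.0459,0.9989)
θ=203°: P = B + 1.23·ex + -2.73·ey = (-2.3281,-4.2336)
θ=290°: B = A + 4.00·(cos290°, sin290°) = (1.3681, -3.7588)
θ=290°: |BD| = 4.5886
θ=290°: circle(B,5.00) ∩ circle(D,3.00): a=4.0378, h=2.9490
θ=290°:   candidates: C₊=(1.2684,1.2402) cross=13.532; C₋=(6.0997,-2.1427) cross=-13.532
θ=290°:   branch - wants cross < 0 → take C=(6.0997,-2.1427) (cross=-13.532)
θ=290°: ex = (C−B)/|BC| = (0.9463,0.3232); ey = (-0.3232,0.9463)
θ=290°: P = B + 1.23·ex + -2.73·ey = (3.4144,-5.9447)

θ=92°: -2.47 2.12
θ=120°: -3.42 0.83
θ=203°: -2.33 -4.23
θ=290°: 3.41 -5.94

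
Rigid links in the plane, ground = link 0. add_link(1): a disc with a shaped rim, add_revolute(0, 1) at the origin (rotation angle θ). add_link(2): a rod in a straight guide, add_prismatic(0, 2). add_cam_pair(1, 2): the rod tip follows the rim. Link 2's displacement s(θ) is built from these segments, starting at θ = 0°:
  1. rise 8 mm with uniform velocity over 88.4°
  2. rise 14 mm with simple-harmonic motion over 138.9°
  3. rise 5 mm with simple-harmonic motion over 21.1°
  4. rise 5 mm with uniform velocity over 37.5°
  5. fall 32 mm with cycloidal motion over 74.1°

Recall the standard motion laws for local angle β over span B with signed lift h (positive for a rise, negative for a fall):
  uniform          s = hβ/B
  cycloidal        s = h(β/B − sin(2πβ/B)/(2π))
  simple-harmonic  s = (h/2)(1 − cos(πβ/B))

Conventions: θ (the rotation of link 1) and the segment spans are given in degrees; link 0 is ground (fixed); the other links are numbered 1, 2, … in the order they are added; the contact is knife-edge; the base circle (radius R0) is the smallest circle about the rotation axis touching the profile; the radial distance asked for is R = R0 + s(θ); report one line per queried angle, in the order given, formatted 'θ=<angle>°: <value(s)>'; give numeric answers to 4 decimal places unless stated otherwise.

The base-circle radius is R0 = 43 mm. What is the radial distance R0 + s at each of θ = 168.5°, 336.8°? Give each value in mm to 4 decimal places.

segment 1 (0° to 88.4°, uniform, h = 8) is passed completely: s = 0.0000 + (8) = 8.0000
θ = 168.5° falls in segment 2 (88.4° to 227.3°, simple-harmonic, h = 14): β = 168.5 − 88.4 = 80.1°, B = 138.9°; Δs = 14/2·(1 − cos(π·0.5767)) = 8.6699; s = 8.0000 + 8.6699 = 16.6699
segment 2 (88.4° to 227.3°, simple-harmonic, h = 14) is passed completely: s = 8.0000 + (14) = 22.0000
segment 3 (227.3° to 248.4°, simple-harmonic, h = 5) is passed completely: s = 22.0000 + (5) = 27.0000
segment 4 (248.4° to 285.9°, uniform, h = 5) is passed completely: s = 27.0000 + (5) = 32.0000
θ = 336.8° falls in segment 5 (285.9° to 360°, cycloidal, h = -32): β = 336.8 − 285.9 = 50.9°, B = 74.1°; Δs = -32·(0.6869 − sin(2π·0.6869)/(2π)) = -26.6791; s = 32.0000 − 26.6791 = 5.3209
θ=168.5°: R = R0 + s = 43 + 16.6699 = 59.6699
θ=336.8°: R = R0 + s = 43 + 5.3209 = 48.3209

θ=168.5°: 59.6699
θ=336.8°: 48.3209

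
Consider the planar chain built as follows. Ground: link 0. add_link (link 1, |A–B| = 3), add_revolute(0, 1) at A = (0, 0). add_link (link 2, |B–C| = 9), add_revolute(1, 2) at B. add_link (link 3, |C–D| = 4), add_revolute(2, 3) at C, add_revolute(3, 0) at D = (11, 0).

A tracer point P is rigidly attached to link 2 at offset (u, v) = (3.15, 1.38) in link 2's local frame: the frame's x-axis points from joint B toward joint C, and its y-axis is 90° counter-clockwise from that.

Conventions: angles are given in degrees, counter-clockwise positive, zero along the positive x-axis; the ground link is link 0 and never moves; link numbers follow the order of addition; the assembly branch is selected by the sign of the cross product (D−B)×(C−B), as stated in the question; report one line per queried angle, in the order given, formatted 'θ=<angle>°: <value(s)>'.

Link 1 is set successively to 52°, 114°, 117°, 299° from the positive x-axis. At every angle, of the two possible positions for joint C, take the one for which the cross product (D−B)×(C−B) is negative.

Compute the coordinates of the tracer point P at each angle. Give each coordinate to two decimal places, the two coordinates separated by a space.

A=(0,0), D=(11.00,0)
θ=52°: B = A + 3.00·(cos52°, sin52°) = (1.8470, 2.3640)
θ=52°: |BD| = 9.4534
θ=52°: circle(B,9.00) ∩ circle(D,4.00): a=8.1646, h=3.7867
θ=52°:   candidates: C₊=(10.6991,3.9887) cross=35.797; C₋=(8.8052,-3.3441) cross=-35.797
θ=52°:   branch - wants cross < 0 → take C=(8.8052,-3.3441) (cross=-35.797)
θ=52°: ex = (C−B)/|BC| = (0.7731,-0.6342); ey = (0.6342,0.7731)
θ=52°: P = B + 3.15·ex + 1.38·ey = (5.1576,1.4331)
θ=114°: B = A + 3.00·(cos114°, sin114°) = (-1.2202, 2.7406)
θ=114°: |BD| = 12.5238
θ=114°: circle(B,9.00) ∩ circle(D,4.00): a=8.8569, h=1.5983
θ=114°:   candidates: C₊=(7.7718,2.3620) cross=20.016; C₋=(7.0723,-0.7571) cross=-20.016
θ=114°:   branch - wants cross < 0 → take C=(7.0723,-0.7571) (cross=-20.016)
θ=114°: ex = (C−B)/|BC| = (0.9214,-0.3886); ey = (0.3886,0.9214)
θ=114°: P = B + 3.15·ex + 1.38·ey = (2.2185,2.7879)
θ=117°: B = A + 3.00·(cos117°, sin117°) = (-1.3620, 2.6730)
θ=117°: |BD| = 12.6477
θ=117°: circle(B,9.00) ∩ circle(D,4.00): a=8.8935, h=1.3806
θ=117°:   candidates: C₊=(7.6224,2.1429) cross=17.461; C₋=(7.0388,-0.5560) cross=-17.461
θ=117°:   branch - wants cross < 0 → take C=(7.0388,-0.5560) (cross=-17.461)
θ=117°: ex = (C−B)/|BC| = (0.9334,-0.3588); ey = (0.3588,0.9334)
θ=117°: P = B + 3.15·ex + 1.38·ey = (2.0734,2.8310)
θ=299°: B = A + 3.00·(cos299°, sin299°) = (1.4544, -2.6239)
θ=299°: |BD| = 9.8996
θ=299°: circle(B,9.00) ∩ circle(D,4.00): a=8.2328, h=3.6361
θ=299°:   candidates: C₊=(8.4290,3.0643) cross=35.997; C₋=(10.3565,-3.9479) cross=-35.997
θ=299°:   branch - wants cross < 0 → take C=(10.3565,-3.9479) (cross=-35.997)
θ=299°: ex = (C−B)/|BC| = (0.9891,-0.1471); ey = (0.1471,0.9891)
θ=299°: P = B + 3.15·ex + 1.38·ey = (4.7732,-1.7223)

θ=52°: 5.16 1.43
θ=114°: 2.22 2.79
θ=117°: 2.07 2.83
θ=299°: 4.77 -1.72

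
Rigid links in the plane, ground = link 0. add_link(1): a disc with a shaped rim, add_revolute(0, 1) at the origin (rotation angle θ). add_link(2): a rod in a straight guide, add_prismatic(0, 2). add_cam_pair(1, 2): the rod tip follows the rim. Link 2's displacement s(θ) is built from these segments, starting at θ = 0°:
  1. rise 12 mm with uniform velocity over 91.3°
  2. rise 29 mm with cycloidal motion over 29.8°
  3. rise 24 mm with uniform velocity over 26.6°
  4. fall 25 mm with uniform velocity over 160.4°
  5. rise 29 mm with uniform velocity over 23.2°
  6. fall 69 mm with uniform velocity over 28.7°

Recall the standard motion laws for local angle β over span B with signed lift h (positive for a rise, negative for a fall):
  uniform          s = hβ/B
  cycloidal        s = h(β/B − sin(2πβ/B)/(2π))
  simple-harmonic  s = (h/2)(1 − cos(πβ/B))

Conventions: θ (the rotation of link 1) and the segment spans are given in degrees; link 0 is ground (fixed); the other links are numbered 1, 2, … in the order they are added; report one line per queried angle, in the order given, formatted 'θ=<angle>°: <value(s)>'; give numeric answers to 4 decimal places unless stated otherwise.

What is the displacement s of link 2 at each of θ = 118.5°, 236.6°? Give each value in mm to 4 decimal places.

segment 1 (0° to 91.3°, uniform, h = 12) is passed completely: s = 0.0000 + (12) = 12.0000
θ = 118.5° falls in segment 2 (91.3° to 121.1°, cycloidal, h = 29): β = 118.5 − 91.3 = 27.2°, B = 29.8°; Δs = 29·(0.9128 − sin(2π·0.9128)/(2π)) = 28.8752; s = 12.0000 + 28.8752 = 40.8752
segment 2 (91.3° to 121.1°, cycloidal, h = 29) is passed completely: s = 12.0000 + (29) = 41.0000
segment 3 (121.1° to 147.7°, uniform, h = 24) is passed completely: s = 41.0000 + (24) = 65.0000
θ = 236.6° falls in segment 4 (147.7° to 308.1°, uniform, h = -25): β = 236.6 − 147.7 = 88.9°, B = 160.4°; Δs = -25·88.9/160.4 = -13.8560; s = 65.0000 − 13.8560 = 51.1440

θ=118.5°: 40.8752
θ=236.6°: 51.1440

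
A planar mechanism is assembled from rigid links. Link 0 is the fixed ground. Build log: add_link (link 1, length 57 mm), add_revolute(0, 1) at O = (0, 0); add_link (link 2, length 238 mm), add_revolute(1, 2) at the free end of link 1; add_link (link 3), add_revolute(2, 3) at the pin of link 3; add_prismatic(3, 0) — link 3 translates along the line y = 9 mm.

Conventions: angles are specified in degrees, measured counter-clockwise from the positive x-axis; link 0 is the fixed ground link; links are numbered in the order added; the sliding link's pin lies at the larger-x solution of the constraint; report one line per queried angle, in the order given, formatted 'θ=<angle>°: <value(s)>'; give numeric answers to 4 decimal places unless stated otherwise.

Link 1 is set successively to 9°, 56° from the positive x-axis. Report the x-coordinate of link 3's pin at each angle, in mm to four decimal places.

geometry: r = 57 mm, L = 238 mm, e = 9 mm
θ=9°: crank pin P = (r cos θ, r sin θ) = (56.298235, 8.916765)
θ=9°: h = r sin θ − e = 8.916765 − 9 = -0.083235
θ=9°: x = r cos θ + √(L² − h²) = 56.298235 + 237.999985 = 294.298221
θ=56°: crank pin P = (r cos θ, r sin θ) = (31.873995, 47.255142)
θ=56°: h = r sin θ − e = 47.255142 − 9 = 38.255142
θ=56°: x = r cos θ + √(L² − h²) = 31.873995 + 234.905394 = 266.779390

θ=9°: 294.2982
θ=56°: 266.7794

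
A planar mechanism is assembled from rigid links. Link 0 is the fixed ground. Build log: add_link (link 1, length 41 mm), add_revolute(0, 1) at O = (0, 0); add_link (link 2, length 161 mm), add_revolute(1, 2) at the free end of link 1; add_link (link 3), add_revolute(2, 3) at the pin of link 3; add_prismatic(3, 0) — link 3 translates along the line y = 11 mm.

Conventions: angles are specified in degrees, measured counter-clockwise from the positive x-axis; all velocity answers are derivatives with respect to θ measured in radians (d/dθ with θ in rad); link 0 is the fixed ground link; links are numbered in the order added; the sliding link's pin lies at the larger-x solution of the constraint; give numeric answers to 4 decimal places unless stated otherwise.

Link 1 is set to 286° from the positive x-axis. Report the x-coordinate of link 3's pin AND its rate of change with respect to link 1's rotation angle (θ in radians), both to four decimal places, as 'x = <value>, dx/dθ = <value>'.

geometry: r = 41 mm, L = 161 mm, e = 11 mm
crank pin P = (r cos θ, r sin θ) = (11.301132, -39.411730)
h = r sin θ − e = -39.411730 − 11 = -50.411730
x = r cos θ + √(L² − h²) = 11.301132 + 152.904079 = 164.205211
dx/dθ = −r sin θ − h·r cos θ/√(L² − h²) (θ in radians; h = -50.411730) = 43.137658

x = 164.2052, dx/dθ = 43.1377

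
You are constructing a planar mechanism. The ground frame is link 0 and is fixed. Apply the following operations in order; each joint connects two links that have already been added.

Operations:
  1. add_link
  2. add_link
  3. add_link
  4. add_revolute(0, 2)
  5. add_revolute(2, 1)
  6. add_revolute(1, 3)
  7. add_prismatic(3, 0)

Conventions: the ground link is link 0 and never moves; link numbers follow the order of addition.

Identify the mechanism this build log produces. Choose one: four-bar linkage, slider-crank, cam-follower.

links: 4 (incl. ground); joints: 3 revolute, 1 prismatic, 0 higher (cam) pair, forming one closed loop
4 links, 3 revolutes + 1 prismatic in one loop → slider-crank

slider-crank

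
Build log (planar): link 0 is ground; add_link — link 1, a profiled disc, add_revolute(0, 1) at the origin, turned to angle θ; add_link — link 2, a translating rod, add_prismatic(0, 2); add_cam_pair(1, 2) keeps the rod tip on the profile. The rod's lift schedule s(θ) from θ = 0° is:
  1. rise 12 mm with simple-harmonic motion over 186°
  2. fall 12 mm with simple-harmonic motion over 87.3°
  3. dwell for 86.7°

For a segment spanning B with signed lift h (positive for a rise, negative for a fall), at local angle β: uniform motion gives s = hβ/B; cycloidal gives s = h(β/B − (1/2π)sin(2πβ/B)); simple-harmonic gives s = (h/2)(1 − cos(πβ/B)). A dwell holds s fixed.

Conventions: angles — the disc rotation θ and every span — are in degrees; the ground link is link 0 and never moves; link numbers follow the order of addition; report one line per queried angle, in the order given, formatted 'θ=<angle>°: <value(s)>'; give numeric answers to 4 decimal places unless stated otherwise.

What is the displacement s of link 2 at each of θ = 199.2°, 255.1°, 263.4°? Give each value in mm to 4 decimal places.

seg 1 [0°–186°] simple-harmonic, h=12: full span → s += 12 → s = 12.0000
seg 2 [186°–273.3°] simple-harmonic, h=-12: θ=199.2° here. β=13.2, B=87.3. -12/2·(1 − cos(π·0.1512)) = -0.6643 → s = 11.3357
seg 2 [186°–273.3°] simple-harmonic, h=-12: θ=255.1° here. β=69.1, B=87.3. -12/2·(1 − cos(π·0.7915)) = -10.7585 → s = 1.2415
seg 2 [186°–273.3°] simple-harmonic, h=-12: θ=263.4° here. β=77.4, B=87.3. -12/2·(1 − cos(π·0.8866)) = -11.6232 → s = 0.3768

θ=199.2°: 11.3357
θ=255.1°: 1.2415
θ=263.4°: 0.3768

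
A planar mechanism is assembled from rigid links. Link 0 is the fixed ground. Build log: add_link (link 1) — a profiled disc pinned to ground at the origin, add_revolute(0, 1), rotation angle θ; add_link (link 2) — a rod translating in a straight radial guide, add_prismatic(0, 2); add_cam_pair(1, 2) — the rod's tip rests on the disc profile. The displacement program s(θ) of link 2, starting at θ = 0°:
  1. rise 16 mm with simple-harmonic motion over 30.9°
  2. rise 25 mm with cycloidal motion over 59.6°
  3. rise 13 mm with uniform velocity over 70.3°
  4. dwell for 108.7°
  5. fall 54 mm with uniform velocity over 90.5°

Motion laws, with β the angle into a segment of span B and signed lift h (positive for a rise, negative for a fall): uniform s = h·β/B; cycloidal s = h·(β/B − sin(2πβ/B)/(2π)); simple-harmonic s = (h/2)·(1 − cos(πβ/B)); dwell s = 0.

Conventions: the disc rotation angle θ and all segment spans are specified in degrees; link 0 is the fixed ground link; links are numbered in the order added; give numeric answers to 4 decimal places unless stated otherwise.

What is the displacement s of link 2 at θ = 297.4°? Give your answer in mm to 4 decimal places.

seg 1 [0°–30.9°] simple-harmonic, h=16: full span → s += 16 → s = 16.0000
seg 2 [30.9°–90.5°] cycloidal, h=25: full span → s += 25 → s = 41.0000
seg 3 [90.5°–160.8°] uniform, h=13: full span → s += 13 → s = 54.0000
seg 4 [160.8°–269.5°] dwell: s stays 54.0000
seg 5 [269.5°–360°] uniform, h=-54: θ=297.4° here. β=27.9, B=90.5. -54·27.9/90.5 = -16.6475 → s = 37.3525

37.3525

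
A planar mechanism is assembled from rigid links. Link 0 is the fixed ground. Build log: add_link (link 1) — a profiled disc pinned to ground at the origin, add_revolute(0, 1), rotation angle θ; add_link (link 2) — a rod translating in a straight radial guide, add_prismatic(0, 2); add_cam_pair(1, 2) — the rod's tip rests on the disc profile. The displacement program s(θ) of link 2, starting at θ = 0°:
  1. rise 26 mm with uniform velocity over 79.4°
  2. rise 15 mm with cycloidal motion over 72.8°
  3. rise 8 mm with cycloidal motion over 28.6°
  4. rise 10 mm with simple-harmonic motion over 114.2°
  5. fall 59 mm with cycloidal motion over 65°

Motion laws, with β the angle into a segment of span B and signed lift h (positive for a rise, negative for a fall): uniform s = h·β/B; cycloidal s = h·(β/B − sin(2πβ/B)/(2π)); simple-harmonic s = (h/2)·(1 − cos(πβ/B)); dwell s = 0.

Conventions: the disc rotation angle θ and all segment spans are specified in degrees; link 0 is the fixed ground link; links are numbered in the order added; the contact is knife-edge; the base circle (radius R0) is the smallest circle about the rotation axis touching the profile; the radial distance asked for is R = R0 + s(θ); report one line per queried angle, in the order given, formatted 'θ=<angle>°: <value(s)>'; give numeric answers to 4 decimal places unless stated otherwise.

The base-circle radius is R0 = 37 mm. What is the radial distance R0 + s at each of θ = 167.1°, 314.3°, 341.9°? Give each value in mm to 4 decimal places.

seg 1 [0°–79.4°] uniform, h=26: full span → s += 26 → s = 26.0000
seg 2 [79.4°–152.2°] cycloidal, h=15: full span → s += 15 → s = 41.0000
seg 3 [152.2°–180.8°] cycloidal, h=8: θ=167.1° here. β=14.9, B=28.6. 8·(0.5210 − sin(2π·0.5210)/(2π)) = 4.3352 → s = 45.3352
seg 3 [152.2°–180.8°] cycloidal, h=8: full span → s += 8 → s = 49.0000
seg 4 [180.8°–295°] simple-harmonic, h=10: full span → s += 10 → s = 59.0000
seg 5 [295°–360°] cycloidal, h=-59: θ=314.3° here. β=19.3, B=65. -59·(0.2969 − sin(2π·0.2969)/(2π)) = -8.5335 → s = 50.4665
seg 5 [295°–360°] cycloidal, h=-59: θ=341.9° here. β=46.9, B=65. -59·(0.7215 − sin(2π·0.7215)/(2π)) = -51.8112 → s = 7.1888
θ=167.1°: R = R0 + s = 37 + 45.3352 = 82.3352
θ=314.3°: R = R0 + s = 37 + 50.4665 = 87.4665
θ=341.9°: R = R0 + s = 37 + 7.1888 = 44.1888

θ=167.1°: 82.3352
θ=314.3°: 87.4665
θ=341.9°: 44.1888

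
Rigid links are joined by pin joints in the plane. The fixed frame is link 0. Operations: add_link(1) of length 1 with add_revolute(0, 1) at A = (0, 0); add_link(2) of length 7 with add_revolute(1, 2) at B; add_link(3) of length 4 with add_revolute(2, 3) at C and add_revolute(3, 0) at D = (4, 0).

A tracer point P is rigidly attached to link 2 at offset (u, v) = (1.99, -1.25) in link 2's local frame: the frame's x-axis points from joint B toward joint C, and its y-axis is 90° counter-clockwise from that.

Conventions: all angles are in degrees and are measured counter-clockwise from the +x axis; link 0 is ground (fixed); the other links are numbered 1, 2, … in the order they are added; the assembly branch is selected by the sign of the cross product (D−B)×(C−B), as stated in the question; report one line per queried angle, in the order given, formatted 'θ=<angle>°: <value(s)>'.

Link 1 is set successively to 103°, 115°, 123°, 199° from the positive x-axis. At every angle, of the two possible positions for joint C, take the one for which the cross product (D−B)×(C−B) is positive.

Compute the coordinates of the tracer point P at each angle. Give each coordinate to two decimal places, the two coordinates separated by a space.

A=(0,0), D=(4.00,0)
θ=103°: B = A + 1.00·(cos103°, sin103°) = (-0.2250, 0.9744)
θ=103°: |BD| = 4.3359
θ=103°: circle(B,7.00) ∩ circle(D,4.00): a=5.9734, h=3.6494
θ=103°:   candidates: C₊=(6.4158,3.1881) cross=15.823; C₋=(4.7756,-3.9241) cross=-15.823
θ=103°:   branch + wants cross > 0 → take C=(6.4158,3.1881) (cross=15.823)
θ=103°: ex = (C−B)/|BC| = (0.9487,0.3162); ey = (-0.3162,0.9487)
θ=103°: P = B + 1.99·ex + -1.25·ey = (2.0582,0.4179)
θ=115°: B = A + 1.00·(cos115°, sin115°) = (-0.4226, 0.9063)
θ=115°: |BD| = 4.5145
θ=115°: circle(B,7.00) ∩ circle(D,4.00): a=5.9121, h=3.7479
θ=115°:   candidates: C₊=(6.1216,3.3910) cross=16.920; C₋=(4.6167,-3.9522) cross=-16.920
θ=115°:   branch + wants cross > 0 → take C=(6.1216,3.3910) (cross=16.920)
θ=115°: ex = (C−B)/|BC| = (0.9349,0.3550); ey = (-0.3550,0.9349)
θ=115°: P = B + 1.99·ex + -1.25·ey = (1.8815,0.4441)
θ=123°: B = A + 1.00·(cos123°, sin123°) = (-0.5446, 0.8387)
θ=123°: |BD| = 4.6214
θ=123°: circle(B,7.00) ∩ circle(D,4.00): a=5.8811, h=3.7965
θ=123°:   candidates: C₊=(5.9277,3.5048) cross=17.545; C₋=(4.5498,-3.9620) cross=-17.545
θ=123°:   branch + wants cross > 0 → take C=(5.9277,3.5048) (cross=17.545)
θ=123°: ex = (C−B)/|BC| = (0.9246,0.3809); ey = (-0.3809,0.9246)
θ=123°: P = B + 1.99·ex + -1.25·ey = (1.7715,0.4408)
θ=199°: B = A + 1.00·(cos199°, sin199°) = (-0.9455, -0.3256)
θ=199°: |BD| = 4.9562
θ=199°: circle(B,7.00) ∩ circle(D,4.00): a=5.8073, h=3.9084
θ=199°:   candidates: C₊=(4.5925,3.9559) cross=19.371; C₋=(5.1059,-3.8441) cross=-19.371
θ=199°:   branch + wants cross > 0 → take C=(4.5925,3.9559) (cross=19.371)
θ=199°: ex = (C−B)/|BC| = (0.7911,0.6116); ey = (-0.6116,0.7911)
θ=199°: P = B + 1.99·ex + -1.25·ey = (1.3934,-0.0973)

θ=103°: 2.06 0.42
θ=115°: 1.88 0.44
θ=123°: 1.77 0.44
θ=199°: 1.39 -0.10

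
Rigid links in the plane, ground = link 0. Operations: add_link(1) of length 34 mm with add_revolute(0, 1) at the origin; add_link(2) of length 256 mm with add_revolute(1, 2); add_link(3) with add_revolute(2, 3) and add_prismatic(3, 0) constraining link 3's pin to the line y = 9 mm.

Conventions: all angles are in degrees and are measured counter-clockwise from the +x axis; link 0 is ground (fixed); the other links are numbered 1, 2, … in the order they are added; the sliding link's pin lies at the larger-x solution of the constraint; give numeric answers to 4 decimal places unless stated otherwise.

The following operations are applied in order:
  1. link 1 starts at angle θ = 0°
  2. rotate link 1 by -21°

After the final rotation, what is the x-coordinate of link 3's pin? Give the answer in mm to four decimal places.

geometry: r = 34 mm, L = 256 mm, e = 9 mm; θ starts at 0°
rotate link 1 by -21°: θ ← 0° -21° = -21°
crank pin P = (r cos θ, r sin θ) = (31.741735, -12.184510)
h = r sin θ − e = -12.184510 − 9 = -21.184510
x = r cos θ + √(L² − h²) = 31.741735 + 255.121964 = 286.863699

286.8637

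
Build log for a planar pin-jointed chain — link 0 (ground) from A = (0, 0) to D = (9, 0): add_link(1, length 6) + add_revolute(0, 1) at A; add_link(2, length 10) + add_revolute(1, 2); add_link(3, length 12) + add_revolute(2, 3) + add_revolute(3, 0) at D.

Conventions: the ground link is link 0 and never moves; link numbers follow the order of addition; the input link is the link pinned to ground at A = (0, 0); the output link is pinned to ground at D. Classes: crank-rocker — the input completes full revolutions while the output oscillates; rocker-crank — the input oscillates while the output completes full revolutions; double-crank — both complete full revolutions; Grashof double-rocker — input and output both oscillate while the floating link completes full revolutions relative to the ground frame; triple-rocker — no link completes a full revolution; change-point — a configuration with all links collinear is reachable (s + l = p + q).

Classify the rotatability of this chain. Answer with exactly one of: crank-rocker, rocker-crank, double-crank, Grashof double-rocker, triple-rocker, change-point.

lengths: ground=9, input=6, coupler=10, output=12
sorted: s=6 (shortest), l=12 (longest), p+q=19
s + l = 18 vs p + q = 19
s + l < p + q (Grashof) with shortest = input link → crank-rocker

crank-rocker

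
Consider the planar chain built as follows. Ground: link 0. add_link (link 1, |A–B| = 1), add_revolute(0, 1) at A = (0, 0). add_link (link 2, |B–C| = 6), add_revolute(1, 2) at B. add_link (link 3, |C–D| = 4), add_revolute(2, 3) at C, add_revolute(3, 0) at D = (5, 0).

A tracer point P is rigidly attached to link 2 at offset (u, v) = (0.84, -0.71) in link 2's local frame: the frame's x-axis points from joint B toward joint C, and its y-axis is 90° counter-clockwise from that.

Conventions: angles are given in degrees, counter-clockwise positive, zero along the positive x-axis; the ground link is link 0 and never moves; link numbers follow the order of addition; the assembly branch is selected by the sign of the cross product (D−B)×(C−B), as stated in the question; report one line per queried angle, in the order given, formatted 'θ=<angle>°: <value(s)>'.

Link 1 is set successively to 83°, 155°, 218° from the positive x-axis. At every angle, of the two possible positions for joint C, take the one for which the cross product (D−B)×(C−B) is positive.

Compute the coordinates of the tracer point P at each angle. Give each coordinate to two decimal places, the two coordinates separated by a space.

A=(0,0), D=(5.00,0)
θ=83°: B = A + 1.00·(cos83°, sin83°) = (0.1219, 0.9925)
θ=83°: |BD| = 4.9781
θ=83°: circle(B,6.00) ∩ circle(D,4.00): a=4.4978, h=3.9711
θ=83°:   candidates: C₊=(5.3212,3.9871) cross=19.768; C₋=(3.7376,-3.7956) cross=-19.768
θ=83°:   branch + wants cross > 0 → take C=(5.3212,3.9871) (cross=19.768)
θ=83°: ex = (C−B)/|BC| = (0.8666,0.4991); ey = (-0.4991,0.8666)
θ=83°: P = B + 0.84·ex + -0.71·ey = (1.2041,0.7965)
θ=155°: B = A + 1.00·(cos155°, sin155°) = (-0.9063, 0.4226)
θ=155°: |BD| = 5.9214
θ=155°: circle(B,6.00) ∩ circle(D,4.00): a=4.6495, h=3.7924
θ=155°:   candidates: C₊=(4.0020,3.8735) cross=22.456; C₋=(3.4607,-3.6919) cross=-22.456
θ=155°:   branch + wants cross > 0 → take C=(4.0020,3.8735) (cross=22.456)
θ=155°: ex = (C−B)/|BC| = (0.8181,0.5751); ey = (-0.5751,0.8181)
θ=155°: P = B + 0.84·ex + -0.71·ey = (0.1892,0.3249)
θ=218°: B = A + 1.00·(cos218°, sin218°) = (-0.7880, -0.6157)
θ=218°: |BD| = 5.8207
θ=218°: circle(B,6.00) ∩ circle(D,4.00): a=4.6283, h=3.8182
θ=218°:   candidates: C₊=(3.4105,3.6706) cross=22.224; C₋=(4.2182,-3.9229) cross=-22.224
θ=218°:   branch + wants cross > 0 → take C=(3.4105,3.6706) (cross=22.224)
θ=218°: ex = (C−B)/|BC| = (0.6998,0.7144); ey = (-0.7144,0.6998)
θ=218°: P = B + 0.84·ex + -0.71·ey = (0.3070,-0.5124)

θ=83°: 1.20 0.80
θ=155°: 0.19 0.32
θ=218°: 0.31 -0.51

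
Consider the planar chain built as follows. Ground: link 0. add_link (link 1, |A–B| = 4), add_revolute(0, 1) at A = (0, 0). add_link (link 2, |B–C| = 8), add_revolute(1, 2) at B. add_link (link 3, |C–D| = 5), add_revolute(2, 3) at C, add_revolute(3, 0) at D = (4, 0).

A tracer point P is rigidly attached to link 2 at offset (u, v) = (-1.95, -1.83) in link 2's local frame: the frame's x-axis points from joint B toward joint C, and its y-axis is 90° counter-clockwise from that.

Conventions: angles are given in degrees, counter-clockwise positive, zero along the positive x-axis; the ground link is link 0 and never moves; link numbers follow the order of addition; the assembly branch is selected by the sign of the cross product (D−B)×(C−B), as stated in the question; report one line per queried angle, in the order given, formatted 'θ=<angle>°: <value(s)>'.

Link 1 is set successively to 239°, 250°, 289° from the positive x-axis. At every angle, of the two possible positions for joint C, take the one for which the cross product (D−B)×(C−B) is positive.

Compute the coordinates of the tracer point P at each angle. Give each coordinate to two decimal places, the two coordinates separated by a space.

A=(0,0), D=(4.00,0)
θ=239°: B = A + 4.00·(cos239°, sin239°) = (-2.0602, -3.4287)
θ=239°: |BD| = 6.9628
θ=239°: circle(B,8.00) ∩ circle(D,5.00): a=6.2820, h=4.9534
θ=239°:   candidates: C₊=(0.9682,3.9760) cross=34.490; C₋=(5.8466,-4.6465) cross=-34.490
θ=239°:   branch + wants cross > 0 → take C=(0.9682,3.9760) (cross=34.490)
θ=239°: ex = (C−B)/|BC| = (0.3785,0.9256); ey = (-0.9256,0.3785)
θ=239°: P = B + -1.95·ex + -1.83·ey = (-1.1045,-5.9263)
θ=250°: B = A + 4.00·(cos250°, sin250°) = (-1.3681, -3.7588)
θ=250°: |BD| = 6.5532
θ=250°: circle(B,8.00) ∩ circle(D,5.00): a=6.2522, h=4.9909
θ=250°:   candidates: C₊=(0.8908,3.9157) cross=32.707; C₋=(6.6161,-4.2610) cross=-32.707
θ=250°:   branch + wants cross > 0 → take C=(0.8908,3.9157) (cross=32.707)
θ=250°: ex = (C−B)/|BC| = (0.2824,0.9593); ey = (-0.9593,0.2824)
θ=250°: P = B + -1.95·ex + -1.83·ey = (-0.1631,-6.1461)
θ=289°: B = A + 4.00·(cos289°, sin289°) = (1.3023, -3.7821)
θ=289°: |BD| = 4.6456
θ=289°: circle(B,8.00) ∩ circle(D,5.00): a=6.5203, h=4.6353
θ=289°:   candidates: C₊=(1.3150,4.2179) cross=21.534; C₋=(8.8623,-1.1655) cross=-21.534
θ=289°:   branch + wants cross > 0 → take C=(1.3150,4.2179) (cross=21.534)
θ=289°: ex = (C−B)/|BC| = (0.0016,1.0000); ey = (-1.0000,0.0016)
θ=289°: P = B + -1.95·ex + -1.83·ey = (3.1292,-5.7350)

θ=239°: -1.10 -5.93
θ=250°: -0.16 -6.15
θ=289°: 3.13 -5.73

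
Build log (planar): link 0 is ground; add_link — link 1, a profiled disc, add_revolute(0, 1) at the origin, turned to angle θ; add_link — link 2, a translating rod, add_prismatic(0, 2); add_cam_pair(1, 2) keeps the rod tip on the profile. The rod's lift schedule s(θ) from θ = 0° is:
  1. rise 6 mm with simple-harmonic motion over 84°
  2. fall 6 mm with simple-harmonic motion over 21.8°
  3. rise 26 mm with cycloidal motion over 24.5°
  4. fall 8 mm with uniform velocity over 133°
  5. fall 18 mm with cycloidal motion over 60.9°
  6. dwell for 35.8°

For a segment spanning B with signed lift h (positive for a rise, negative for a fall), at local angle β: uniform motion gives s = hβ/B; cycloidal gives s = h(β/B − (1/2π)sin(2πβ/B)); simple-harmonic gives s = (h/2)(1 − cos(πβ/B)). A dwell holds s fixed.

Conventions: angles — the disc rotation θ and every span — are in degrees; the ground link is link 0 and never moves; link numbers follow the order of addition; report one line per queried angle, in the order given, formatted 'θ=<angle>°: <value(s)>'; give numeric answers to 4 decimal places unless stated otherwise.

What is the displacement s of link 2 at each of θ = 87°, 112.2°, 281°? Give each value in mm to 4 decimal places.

seg 1 [0°–84°] simple-harmonic, h=6: full span → s += 6 → s = 6.0000
seg 2 [84°–105.8°] simple-harmonic, h=-6: θ=87° here. β=3, B=21.8. -6/2·(1 − cos(π·0.1376)) = -0.2760 → s = 5.7240
seg 2 [84°–105.8°] simple-harmonic, h=-6: full span → s += -6 → s = 0.0000
seg 3 [105.8°–130.3°] cycloidal, h=26: θ=112.2° here. β=6.4, B=24.5. 26·(0.2612 − sin(2π·0.2612)/(2π)) = 2.6641 → s = 2.6641
seg 3 [105.8°–130.3°] cycloidal, h=26: full span → s += 26 → s = 26.0000
seg 4 [130.3°–263.3°] uniform, h=-8: full span → s += -8 → s = 18.0000
seg 5 [263.3°–324.2°] cycloidal, h=-18: θ=281° here. β=17.7, B=60.9. -18·(0.2906 − sin(2π·0.2906)/(2π)) = -2.4596 → s = 15.5404

θ=87°: 5.7240
θ=112.2°: 2.6641
θ=281°: 15.5404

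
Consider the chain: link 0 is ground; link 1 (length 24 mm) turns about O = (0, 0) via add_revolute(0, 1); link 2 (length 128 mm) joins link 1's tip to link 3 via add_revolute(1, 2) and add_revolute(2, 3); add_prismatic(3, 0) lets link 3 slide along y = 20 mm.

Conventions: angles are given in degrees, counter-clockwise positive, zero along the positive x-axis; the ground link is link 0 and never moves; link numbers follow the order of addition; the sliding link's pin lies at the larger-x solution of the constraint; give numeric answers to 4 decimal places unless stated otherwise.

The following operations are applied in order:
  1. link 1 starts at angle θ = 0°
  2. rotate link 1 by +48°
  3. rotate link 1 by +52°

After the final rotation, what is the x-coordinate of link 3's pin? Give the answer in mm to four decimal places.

geometry: r = 24 mm, L = 128 mm, e = 20 mm; θ starts at 0°
rotate link 1 by +48°: θ ← 0° +48° = 48°
rotate link 1 by +52°: θ ← 48° +52° = 100°
crank pin P = (r cos θ, r sin θ) = (-4.167556, 23.635386)
h = r sin θ − e = 23.635386 − 20 = 3.635386
x = r cos θ + √(L² − h²) = -4.167556 + 127.948364 = 123.780808

123.7808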